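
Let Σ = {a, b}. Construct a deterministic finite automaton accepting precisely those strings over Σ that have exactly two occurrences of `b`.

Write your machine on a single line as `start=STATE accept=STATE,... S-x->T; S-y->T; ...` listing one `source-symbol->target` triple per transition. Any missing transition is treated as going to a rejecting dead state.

Only the number of `b`s matters, and only up to 3. Make a chain q0 → q1 → q2 → q3 advanced by each `b` (with q3 absorbing); every other symbol self-loops. The accepting set is {q2}.
        a   b  
>  q0   q0  q1 
   q1   q1  q2 
 * q2   q2  q3 
   q3   q3  q3 
(> = start, * = accepting)

start=q0; accept=q2; q0-a->q0; q0-b->q1; q1-a->q1; q1-b->q2; q2-a->q2; q2-b->q3; q3-a->q3; q3-b->q3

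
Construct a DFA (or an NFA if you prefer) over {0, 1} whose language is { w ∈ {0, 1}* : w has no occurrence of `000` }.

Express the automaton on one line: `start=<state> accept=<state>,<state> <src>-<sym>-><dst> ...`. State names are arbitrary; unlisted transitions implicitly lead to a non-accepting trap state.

Track partial matches of the forbidden pattern `000`. State q3 is a dead state reached once `000` has occurred; every other state accepts. q0 means no part of `000` is currently matched.
With 4 states:
        0   1  
>* q0   q1  q0 
 * q1   q2  q0 
 * q2   q3  q0 
   q3   q3  q3 
(> = start, * = accepting)

start=q0 accept=q0,q1,q2 q0-0->q1 q0-1->q0 q1-0->q2 q1-1->q0 q2-0->q3 q2-1->q0 q3-0->q3 q3-1->q3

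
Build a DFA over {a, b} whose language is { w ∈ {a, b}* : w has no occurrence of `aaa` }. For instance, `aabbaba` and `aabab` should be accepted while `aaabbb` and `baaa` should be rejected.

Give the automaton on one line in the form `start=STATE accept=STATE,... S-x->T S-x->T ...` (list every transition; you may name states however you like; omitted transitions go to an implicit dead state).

start=q0 accept=q0,q1,q2 q0-a->q1 q0-b->q0 q1-a->q2 q1-b->q0 q2-a->q3 q2-b->q0 q3-a->q3 q3-b->q3

This is the complement of 'contains `aaa`'. Use the same substring-matching states — q0 through q3 holding how much of `aaa` has just been matched — but flip the accepting set: everything except the trap q3 accepts.
With 4 states:
        a   b  
>* q0   q1  q0 
 * q1   q2  q0 
 * q2   q3  q0 
   q3   q3  q3 
(> = start, * = accepting)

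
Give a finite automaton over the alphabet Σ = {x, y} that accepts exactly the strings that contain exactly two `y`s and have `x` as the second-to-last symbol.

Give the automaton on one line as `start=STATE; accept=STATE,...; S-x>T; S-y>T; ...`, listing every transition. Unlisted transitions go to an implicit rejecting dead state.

Run two small machines in parallel and take their product. The first has 4 states tracking the count of `y`s, saturating at 3; the second has 7 states tracking the last 2 symbols read. A product state is a pair (one from each), accepting exactly when both do.
          x    y  
>  q0     q1   q2 
   q1     q3   q4 
   q2     q5   q6 
   q3     q3   q4 
   q4     q5   q6 
   q5     q7   q8 
   q6     q9  q10 
   q7     q7   q8 
 * q8     q9  q10 
   q9    q11  q12 
   q10   q13  q10 
 * q11   q11  q12 
   q12   q13  q10 
   q13   q14  q12 
   q14   q14  q12 
(> = start, * = accepting)

start=q0; accept=q8,q11; q0-x>q1; q0-y>q2; q1-x>q3; q1-y>q4; q2-x>q5; q2-y>q6; q3-x>q3; q3-y>q4; q4-x>q5; q4-y>q6; q5-x>q7; q5-y>q8; q6-x>q9; q6-y>q10; q7-x>q7; q7-y>q8; q8-x>q9; q8-y>q10; q9-x>q11; q9-y>q12; q10-x>q13; q10-y>q10; q11-x>q11; q11-y>q12; q12-x>q13; q12-y>q10; q13-x>q14; q13-y>q12; q14-x>q14; q14-y>q12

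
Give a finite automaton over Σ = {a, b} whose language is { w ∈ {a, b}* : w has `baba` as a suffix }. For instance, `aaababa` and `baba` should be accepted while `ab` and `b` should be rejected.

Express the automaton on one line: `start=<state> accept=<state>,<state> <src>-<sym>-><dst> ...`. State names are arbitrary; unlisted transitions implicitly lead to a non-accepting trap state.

Let each state record the length of the longest suffix of the input read so far that is also a prefix of `baba`. q1 means the last symbol is `b`; q2 means the last 2 symbols are `ba`; q3 means the last 3 symbols are `bab`; q4 means the last 4 symbols are `baba`. Accept only at q4, where the string currently ends in `baba`.
        a   b  
>  q0   q0  q1 
   q1   q2  q1 
   q2   q0  q3 
   q3   q4  q1 
 * q4   q0  q3 
(> = start, * = accepting)

start=q0 accept=q4 q0-a->q0 q0-b->q1 q1-a->q2 q1-b->q1 q2-a->q0 q2-b->q3 q3-a->q4 q3-b->q1 q4-a->q0 q4-b->q3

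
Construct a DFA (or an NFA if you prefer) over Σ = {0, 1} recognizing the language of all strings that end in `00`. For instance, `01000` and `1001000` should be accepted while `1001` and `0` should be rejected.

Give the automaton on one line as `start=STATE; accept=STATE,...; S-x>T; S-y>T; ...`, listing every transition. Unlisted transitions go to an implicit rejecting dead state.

Let each state record the length of the longest suffix of the input read so far that is also a prefix of `00`. q1 means the last symbol is `0`; q2 means the last 2 symbols are `00`. Accept only at q2, where the string currently ends in `00`.
        0   1  
>  q0   q1  q0 
   q1   q2  q0 
 * q2   q2  q0 
(> = start, * = accepting)

start=q0; accept=q2; q0-0>q1; q0-1>q0; q1-0>q2; q1-1>q0; q2-0>q2; q2-1>q0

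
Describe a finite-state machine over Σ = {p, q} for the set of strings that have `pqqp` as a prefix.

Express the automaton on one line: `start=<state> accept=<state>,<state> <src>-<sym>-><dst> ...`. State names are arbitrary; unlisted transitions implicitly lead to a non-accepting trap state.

Check the first 4 symbols one by one: A through D record how many have matched `pqqp` so far; any wrong symbol goes to the dead state F. After all 4 match we enter the accepting sink E.
A 6-state machine:
       p  q 
>  A   B  F 
   B   F  C 
   C   F  D 
   D   E  F 
 * E   E  E 
   F   F  F 
(> = start, * = accepting)

start=A accept=E A-p->B A-q->F B-p->F B-q->C C-p->F C-q->D D-p->E D-q->F E-p->E E-q->E F-p->F F-q->F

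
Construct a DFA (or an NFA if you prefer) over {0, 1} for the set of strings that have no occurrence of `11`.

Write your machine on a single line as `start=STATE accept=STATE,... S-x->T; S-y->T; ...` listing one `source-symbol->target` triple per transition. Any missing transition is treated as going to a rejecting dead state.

This is the complement of 'contains `11`'. Use the same substring-matching states — q0 through q2 holding how much of `11` has just been matched — but flip the accepting set: everything except the trap q2 accepts.
With 3 states:
        0   1  
>* q0   q0  q1 
 * q1   q0  q2 
   q2   q2  q2 
(> = start, * = accepting)

start=q0; accept=q0,q1; q0-0->q0; q0-1->q1; q1-0->q0; q1-1->q2; q2-0->q2; q2-1->q2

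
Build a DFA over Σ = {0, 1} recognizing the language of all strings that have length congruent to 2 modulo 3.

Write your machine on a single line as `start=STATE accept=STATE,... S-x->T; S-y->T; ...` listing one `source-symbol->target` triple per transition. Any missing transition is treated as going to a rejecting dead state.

start=S0; accept=S2; S0-0->S1; S0-1->S1; S1-0->S2; S1-1->S2; S2-0->S0; S2-1->S0

Only the length mod 3 matters, so use a 3-cycle: from any state, every input symbol moves to the next state, wrapping S2 back to S0. Mark S2 accepting.
3 states suffice.
        0   1  
>  S0   S1  S1 
   S1   S2  S2 
 * S2   S0  S0 
(> = start, * = accepting)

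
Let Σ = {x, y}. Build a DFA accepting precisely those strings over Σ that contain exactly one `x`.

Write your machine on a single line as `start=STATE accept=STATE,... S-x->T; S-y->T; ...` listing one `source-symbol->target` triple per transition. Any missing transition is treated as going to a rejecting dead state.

Only the number of `x`s matters, and only up to 2. Make a chain s0 → s1 → s2 advanced by each `x` (with s2 absorbing); every other symbol self-loops. The accepting set is {s1}.
A 3-state machine:
        x   y  
>  s0   s1  s0 
 * s1   s2  s1 
   s2   s2  s2 
(> = start, * = accepting)

start=s0; accept=s1; s0-x->s1; s0-y->s0; s1-x->s2; s1-y->s1; s2-x->s2; s2-y->s2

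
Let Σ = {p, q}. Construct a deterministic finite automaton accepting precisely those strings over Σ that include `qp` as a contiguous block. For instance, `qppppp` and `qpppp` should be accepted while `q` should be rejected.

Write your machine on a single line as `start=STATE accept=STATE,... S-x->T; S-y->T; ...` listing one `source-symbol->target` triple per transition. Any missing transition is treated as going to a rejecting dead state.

start=A; accept=C; A-p->A; A-q->B; B-p->C; B-q->B; C-p->C; C-q->C

Track how much of `qp` has been matched so far: state A is no progress, C is the absorbing accept state reached once `qp` has occurred. Intermediate states record partial matches; on a mismatch, fall back to the longest reusable overlap.
       p  q 
>  A   A  B 
   B   C  B 
 * C   C  C 
(> = start, * = accepting)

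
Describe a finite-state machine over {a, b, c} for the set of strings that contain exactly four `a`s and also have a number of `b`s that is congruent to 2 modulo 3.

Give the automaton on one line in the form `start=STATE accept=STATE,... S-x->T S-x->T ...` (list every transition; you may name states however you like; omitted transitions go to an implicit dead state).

Handle the two conditions separately and then intersect. One (6 states) tracks the count of `a`s, saturating at 5; the other (3 states) tracks the count of `b`s modulo 3. Each combined state is a pair, one component from each; accept when both components accept. Equivalent product states are then merged.
          a    b    c  
>  q0     q1   q2   q0 
   q1     q3   q4   q1 
   q2     q4   q5   q2 
   q3     q6   q7   q3 
   q4     q7   q8   q4 
   q5     q8   q0   q5 
   q6     q9  q10   q6 
   q7    q10  q11   q7 
   q8    q11   q1   q8 
   q9    q12  q13   q9 
   q10   q13  q14  q10 
   q11   q14   q3  q11 
   q12   q12  q12  q12 
   q13   q12  q15  q13 
   q14   q15   q6  q14 
 * q15   q12   q9  q15 
(> = start, * = accepting)

start=q0 accept=q15 q0-a->q1 q0-b->q2 q0-c->q0 q1-a->q3 q1-b->q4 q1-c->q1 q2-a->q4 q2-b->q5 q2-c->q2 q3-a->q6 q3-b->q7 q3-c->q3 q4-a->q7 q4-b->q8 q4-c->q4 q5-a->q8 q5-b->q0 q5-c->q5 q6-a->q9 q6-b->q10 q6-c->q6 q7-a->q10 q7-b->q11 q7-c->q7 q8-a->q11 q8-b->q1 q8-c->q8 q9-a->q12 q9-b->q13 q9-c->q9 q10-a->q13 q10-b->q14 q10-c->q10 q11-a->q14 q11-b->q3 q11-c->q11 q12-a->q12 q12-b->q12 q12-c->q12 q13-a->q12 q13-b->q15 q13-c->q13 q14-a->q15 q14-b->q6 q14-c->q14 q15-a->q12 q15-b->q9 q15-c->q15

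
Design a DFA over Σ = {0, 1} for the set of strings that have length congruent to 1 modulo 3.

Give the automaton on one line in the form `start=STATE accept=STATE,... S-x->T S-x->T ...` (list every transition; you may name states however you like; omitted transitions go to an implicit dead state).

start=q0 accept=q1 q0-0->q1 q0-1->q1 q1-0->q2 q1-1->q2 q2-0->q0 q2-1->q0

Only the length mod 3 matters, so use a 3-cycle: from any state, every input symbol moves to the next state, wrapping q2 back to q0. Mark q1 accepting.
3 states suffice.
        0   1  
>  q0   q1  q1 
 * q1   q2  q2 
   q2   q0  q0 
(> = start, * = accepting)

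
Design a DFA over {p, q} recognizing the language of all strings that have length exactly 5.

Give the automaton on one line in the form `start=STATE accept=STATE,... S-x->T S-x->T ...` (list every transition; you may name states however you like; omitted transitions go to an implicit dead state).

start=S0 accept=S5 S0-p->S1 S0-q->S1 S1-p->S2 S1-q->S2 S2-p->S3 S2-q->S3 S3-p->S4 S3-q->S4 S4-p->S5 S4-q->S5 S5-p->S6 S5-q->S6 S6-p->S6 S6-q->S6

We only need to distinguish lengths 0, 1, …, 5, and '>5'. Chain S0 → S1 → S2 → S3 → S4 → S5 → S6 on every symbol, with S6 looping. Accepting states: {S5}.
7 states suffice.
        p   q  
>  S0   S1  S1 
   S1   S2  S2 
   S2   S3  S3 
   S3   S4  S4 
   S4   S5  S5 
 * S5   S6  S6 
   S6   S6  S6 
(> = start, * = accepting)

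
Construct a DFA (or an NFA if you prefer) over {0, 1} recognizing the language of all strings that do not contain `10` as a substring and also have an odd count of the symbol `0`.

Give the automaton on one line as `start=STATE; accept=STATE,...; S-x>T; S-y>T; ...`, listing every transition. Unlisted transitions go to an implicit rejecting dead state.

Handle the two conditions separately and then intersect. The first has 3 states tracking partial matches of the forbidden pattern `10`; the second has 2 states tracking the count of `0`s modulo 2. A product state is a pair (one from each), accepting exactly when both do. Equivalent product states are then merged.
4 states suffice.
        0   1  
>  S0   S1  S2 
 * S1   S0  S3 
   S2   S2  S2 
 * S3   S2  S3 
(> = start, * = accepting)

start=S0; accept=S1,S3; S0-0>S1; S0-1>S2; S1-0>S0; S1-1>S3; S2-0>S2; S2-1>S2; S3-0>S2; S3-1>S3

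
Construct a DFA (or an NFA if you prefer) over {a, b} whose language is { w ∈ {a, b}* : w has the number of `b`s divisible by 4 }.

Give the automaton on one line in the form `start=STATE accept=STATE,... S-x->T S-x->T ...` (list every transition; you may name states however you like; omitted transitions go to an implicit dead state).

start=S0 accept=S0 S0-a->S0 S0-b->S1 S1-a->S1 S1-b->S2 S2-a->S2 S2-b->S3 S3-a->S3 S3-b->S0

The only thing that matters is how many `b`s have appeared, reduced mod 4. Use one state per residue: S0 for 0, …, S3 for 3. Reading `b` moves to the next residue; anything else stays put. S0 is accepting.
With 4 states:
        a   b  
>* S0   S0  S1 
   S1   S1  S2 
   S2   S2  S3 
   S3   S3  S0 
(> = start, * = accepting)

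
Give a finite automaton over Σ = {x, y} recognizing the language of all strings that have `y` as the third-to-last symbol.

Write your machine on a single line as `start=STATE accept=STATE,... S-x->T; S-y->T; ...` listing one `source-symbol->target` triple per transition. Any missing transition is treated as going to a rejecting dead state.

Because acceptance depends on a position counted from the end, the machine has to buffer the most recent 3 symbols. Make each state the string of the last up-to-3 symbols read; on input `x` shift the window left and append `x`. Accept when the buffered window has length 3 and begins with `y`.
With 15 states:
          x    y  
>  S0     S1   S2 
   S1     S3   S4 
   S2     S5   S6 
   S3     S7   S8 
   S4     S9  S10 
   S5    S11  S12 
   S6    S13  S14 
   S7     S7   S8 
   S8     S9  S10 
   S9    S11  S12 
   S10   S13  S14 
 * S11    S7   S8 
 * S12    S9  S10 
 * S13   S11  S12 
 * S14   S13  S14 
(> = start, * = accepting)

start=S0; accept=S11,S12,S13,S14; S0-x->S1; S0-y->S2; S1-x->S3; S1-y->S4; S2-x->S5; S2-y->S6; S3-x->S7; S3-y->S8; S4-x->S9; S4-y->S10; S5-x->S11; S5-y->S12; S6-x->S13; S6-y->S14; S7-x->S7; S7-y->S8; S8-x->S9; S8-y->S10; S9-x->S11; S9-y->S12; S10-x->S13; S10-y->S14; S11-x->S7; S11-y->S8; S12-x->S9; S12-y->S10; S13-x->S11; S13-y->S12; S14-x->S13; S14-y->S14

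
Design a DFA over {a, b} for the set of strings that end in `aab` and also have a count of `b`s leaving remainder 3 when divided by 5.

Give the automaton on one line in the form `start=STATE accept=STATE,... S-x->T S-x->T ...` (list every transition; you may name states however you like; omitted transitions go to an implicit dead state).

start=S0 accept=S7 S0-a->S0 S0-b->S1 S1-a->S1 S1-b->S2 S2-a->S3 S2-b->S4 S3-a->S5 S3-b->S4 S4-a->S4 S4-b->S6 S5-a->S5 S5-b->S7 S6-a->S6 S6-b->S0 S7-a->S4 S7-b->S6

Handle the two conditions separately and then intersect. The first has 4 states tracking how much of the suffix `aab` has currently been matched; the second has 5 states tracking the count of `b`s modulo 5. A product state is a pair (one from each), accepting exactly when both do. Minimizing collapses redundant product states.
8 states suffice.
        a   b  
>  S0   S0  S1 
   S1   S1  S2 
   S2   S3  S4 
   S3   S5  S4 
   S4   S4  S6 
   S5   S5  S7 
   S6   S6  S0 
 * S7   S4  S6 
(> = start, * = accepting)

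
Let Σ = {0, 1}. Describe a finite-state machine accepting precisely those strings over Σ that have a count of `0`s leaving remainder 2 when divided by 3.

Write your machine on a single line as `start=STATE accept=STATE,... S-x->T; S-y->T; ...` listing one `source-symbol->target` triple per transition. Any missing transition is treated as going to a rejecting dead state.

The only thing that matters is how many `0`s have appeared, reduced mod 3. Use one state per residue: S0 for 0, …, S2 for 2. Reading `0` moves to the next residue; anything else stays put. S2 is accepting.
With 3 states:
        0   1  
>  S0   S1  S0 
   S1   S2  S1 
 * S2   S0  S2 
(> = start, * = accepting)

start=S0; accept=S2; S0-0->S1; S0-1->S0; S1-0->S2; S1-1->S1; S2-0->S0; S2-1->S2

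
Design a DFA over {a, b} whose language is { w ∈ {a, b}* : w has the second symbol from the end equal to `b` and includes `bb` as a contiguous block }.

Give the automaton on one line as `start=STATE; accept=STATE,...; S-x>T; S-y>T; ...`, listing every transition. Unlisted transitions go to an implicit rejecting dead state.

start=q0; accept=q2,q3; q0-a>q0; q0-b>q1; q1-a>q0; q1-b>q2; q2-a>q3; q2-b>q2; q3-a>q4; q3-b>q5; q4-a>q4; q4-b>q5; q5-a>q3; q5-b>q2

Run two small machines in parallel and take their product. One (7 states) tracks the last 2 symbols read; the other (3 states) tracks whether and how much of `bb` has been seen. Each combined state is a pair, one component from each; accept when both components accept. Equivalent product states are then merged.
        a   b  
>  q0   q0  q1 
   q1   q0  q2 
 * q2   q3  q2 
 * q3   q4  q5 
   q4   q4  q5 
   q5   q3  q2 
(> = start, * = accepting)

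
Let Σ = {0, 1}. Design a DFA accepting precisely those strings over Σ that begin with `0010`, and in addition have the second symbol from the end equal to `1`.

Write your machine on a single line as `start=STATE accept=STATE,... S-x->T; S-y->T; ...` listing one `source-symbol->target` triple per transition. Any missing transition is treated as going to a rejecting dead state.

Build one automaton per condition and run them in lockstep. The first has 6 states tracking whether the input so far still matches the prefix `0010`; the second has 7 states tracking the last 2 symbols read. A product state is a pair (one from each), accepting exactly when both do.
With 13 states:
          0    1  
>  S0     S1   S2 
   S1     S3   S4 
   S2     S5   S6 
   S3     S7   S8 
   S4     S5   S6 
   S5     S7   S4 
   S6     S5   S6 
   S7     S7   S4 
   S8     S9   S6 
 * S9    S10  S11 
   S10   S10  S11 
   S11    S9  S12 
 * S12    S9  S12 
(> = start, * = accepting)

start=S0; accept=S9,S12; S0-0->S1; S0-1->S2; S1-0->S3; S1-1->S4; S2-0->S5; S2-1->S6; S3-0->S7; S3-1->S8; S4-0->S5; S4-1->S6; S5-0->S7; S5-1->S4; S6-0->S5; S6-1->S6; S7-0->S7; S7-1->S4; S8-0->S9; S8-1->S6; S9-0->S10; S9-1->S11; S10-0->S10; S10-1->S11; S11-0->S9; S11-1->S12; S12-0->S9; S12-1->S12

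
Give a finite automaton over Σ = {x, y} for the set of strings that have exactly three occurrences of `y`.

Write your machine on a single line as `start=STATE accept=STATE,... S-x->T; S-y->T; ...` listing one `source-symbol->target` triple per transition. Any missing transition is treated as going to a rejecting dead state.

Count `y`s, saturating at 4: states A through D mean 0 through 3 `y`s seen; E means more than 3. Each `y` increments (capped at E); other symbols loop. Accept from {D}.
A 5-state machine:
       x  y 
>  A   A  B 
   B   B  C 
   C   C  D 
 * D   D  E 
   E   E  E 
(> = start, * = accepting)

start=A; accept=D; A-x->A; A-y->B; B-x->B; B-y->C; C-x->C; C-y->D; D-x->D; D-y->E; E-x->E; E-y->E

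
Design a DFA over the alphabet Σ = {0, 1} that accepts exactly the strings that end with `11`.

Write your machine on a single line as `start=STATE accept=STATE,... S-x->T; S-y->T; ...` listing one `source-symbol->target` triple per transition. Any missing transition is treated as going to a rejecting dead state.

start=A; accept=C; A-0->A; A-1->B; B-0->A; B-1->C; C-0->A; C-1->C

Remember how much of `11` the current input suffix matches. State A means no match yet; B means the last symbol is `1`; C means the last 2 symbols are `11`. Only C accepts. On a mismatch, fall back to the longest proper suffix that is still a prefix of `11`.
A 3-state machine:
       0  1 
>  A   A  B 
   B   A  C 
 * C   A  C 
(> = start, * = accepting)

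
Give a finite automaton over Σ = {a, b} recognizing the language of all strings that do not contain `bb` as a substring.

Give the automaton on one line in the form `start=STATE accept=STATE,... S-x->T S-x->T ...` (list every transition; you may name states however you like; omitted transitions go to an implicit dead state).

start=q0 accept=q0,q1 q0-a->q0 q0-b->q1 q1-a->q0 q1-b->q2 q2-a->q2 q2-b->q2

This is the complement of 'contains `bb`'. Use the same substring-matching states — q0 through q2 holding how much of `bb` has just been matched — but flip the accepting set: everything except the trap q2 accepts.
With 3 states:
        a   b  
>* q0   q0  q1 
 * q1   q0  q2 
   q2   q2  q2 
(> = start, * = accepting)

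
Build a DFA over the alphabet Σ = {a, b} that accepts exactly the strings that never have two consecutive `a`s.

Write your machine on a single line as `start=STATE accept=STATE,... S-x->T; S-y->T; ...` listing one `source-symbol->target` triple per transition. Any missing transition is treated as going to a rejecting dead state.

Track partial matches of the forbidden pattern `aa`. State q2 is a dead state reached once `aa` has occurred; every other state accepts. q0 means no part of `aa` is currently matched.
With 3 states:
        a   b  
>* q0   q1  q0 
 * q1   q2  q0 
   q2   q2  q2 
(> = start, * = accepting)

start=q0; accept=q0,q1; q0-a->q1; q0-b->q0; q1-a->q2; q1-b->q0; q2-a->q2; q2-b->q2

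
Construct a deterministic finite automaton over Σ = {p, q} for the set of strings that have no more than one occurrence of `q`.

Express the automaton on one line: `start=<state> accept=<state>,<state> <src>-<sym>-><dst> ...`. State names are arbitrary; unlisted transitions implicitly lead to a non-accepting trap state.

start=S0 accept=S0,S1 S0-p->S0 S0-q->S1 S1-p->S1 S1-q->S2 S2-p->S2 S2-q->S2

Only the number of `q`s matters, and only up to 2. Make a chain S0 → S1 → S2 advanced by each `q` (with S2 absorbing); every other symbol self-loops. The accepting set is {S0, S1}.
With 3 states:
        p   q  
>* S0   S0  S1 
 * S1   S1  S2 
   S2   S2  S2 
(> = start, * = accepting)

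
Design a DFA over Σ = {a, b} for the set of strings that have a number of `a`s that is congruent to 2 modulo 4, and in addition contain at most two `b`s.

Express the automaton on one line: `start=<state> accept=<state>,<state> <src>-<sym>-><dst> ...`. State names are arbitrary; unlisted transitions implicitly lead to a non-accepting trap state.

start=s0 accept=s3,s7,s11 s0-a->s1 s0-b->s2 s1-a->s3 s1-b->s4 s2-a->s4 s2-b->s5 s3-a->s6 s3-b->s7 s4-a->s7 s4-b->s8 s5-a->s8 s5-b->s9 s6-a->s0 s6-b->s10 s7-a->s10 s7-b->s11 s8-a->s11 s8-b->s9 s9-a->s9 s9-b->s9 s10-a->s2 s10-b->s12 s11-a->s12 s11-b->s9 s12-a->s5 s12-b->s9

Handle the two conditions separately and then intersect. One (4 states) tracks the count of `a`s modulo 4; the other (4 states) tracks the count of `b`s, saturating at 3. Each combined state is a pair, one component from each; accept when both components accept. Minimizing collapses redundant product states.
With 13 states:
          a    b  
>  s0     s1   s2 
   s1     s3   s4 
   s2     s4   s5 
 * s3     s6   s7 
   s4     s7   s8 
   s5     s8   s9 
   s6     s0  s10 
 * s7    s10  s11 
   s8    s11   s9 
   s9     s9   s9 
   s10    s2  s12 
 * s11   s12   s9 
   s12    s5   s9 
(> = start, * = accepting)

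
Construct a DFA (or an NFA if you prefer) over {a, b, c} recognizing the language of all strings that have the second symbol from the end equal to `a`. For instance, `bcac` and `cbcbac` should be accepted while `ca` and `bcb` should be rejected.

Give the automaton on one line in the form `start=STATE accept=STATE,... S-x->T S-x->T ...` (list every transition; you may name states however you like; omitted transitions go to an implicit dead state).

start=S0 accept=S4,S5,S6 S0-a->S1 S0-b->S2 S0-c->S3 S1-a->S4 S1-b->S5 S1-c->S6 S2-a->S7 S2-b->S8 S2-c->S9 S3-a->S10 S3-b->S11 S3-c->S12 S4-a->S4 S4-b->S5 S4-c->S6 S5-a->S7 S5-b->S8 S5-c->S9 S6-a->S10 S6-b->S11 S6-c->S12 S7-a->S4 S7-b->S5 S7-c->S6 S8-a->S7 S8-b->S8 S8-c->S9 S9-a->S10 S9-b->S11 S9-c->S12 S10-a->S4 S10-b->S5 S10-c->S6 S11-a->S7 S11-b->S8 S11-c->S9 S12-a->S10 S12-b->S11 S12-c->S12

Because acceptance depends on a position counted from the end, the machine has to buffer the most recent 2 symbols. Make each state the string of the last up-to-2 symbols read; on input `x` shift the window left and append `x`. Accept when the buffered window has length 2 and begins with `a`.
          a    b    c  
>  S0     S1   S2   S3 
   S1     S4   S5   S6 
   S2     S7   S8   S9 
   S3    S10  S11  S12 
 * S4     S4   S5   S6 
 * S5     S7   S8   S9 
 * S6    S10  S11  S12 
   S7     S4   S5   S6 
   S8     S7   S8   S9 
   S9    S10  S11  S12 
   S10    S4   S5   S6 
   S11    S7   S8   S9 
   S12   S10  S11  S12 
(> = start, * = accepting)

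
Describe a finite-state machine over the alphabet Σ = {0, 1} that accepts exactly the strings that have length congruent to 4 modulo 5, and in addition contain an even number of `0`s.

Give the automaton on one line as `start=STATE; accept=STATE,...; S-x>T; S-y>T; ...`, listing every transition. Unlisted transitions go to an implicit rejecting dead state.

Handle the two conditions separately and then intersect. One (5 states) tracks the input length modulo 5; the other (2 states) tracks the count of `0`s modulo 2. Each combined state is a pair, one component from each; accept when both components accept.
10 states suffice.
        0   1  
>  q0   q1  q2 
   q1   q3  q4 
   q2   q4  q3 
   q3   q5  q6 
   q4   q6  q5 
   q5   q7  q8 
   q6   q8  q7 
 * q7   q9  q0 
   q8   q0  q9 
   q9   q2  q1 
(> = start, * = accepting)

start=q0; accept=q7; q0-0>q1; q0-1>q2; q1-0>q3; q1-1>q4; q2-0>q4; q2-1>q3; q3-0>q5; q3-1>q6; q4-0>q6; q4-1>q5; q5-0>q7; q5-1>q8; q6-0>q8; q6-1>q7; q7-0>q9; q7-1>q0; q8-0>q0; q8-1>q9; q9-0>q2; q9-1>q1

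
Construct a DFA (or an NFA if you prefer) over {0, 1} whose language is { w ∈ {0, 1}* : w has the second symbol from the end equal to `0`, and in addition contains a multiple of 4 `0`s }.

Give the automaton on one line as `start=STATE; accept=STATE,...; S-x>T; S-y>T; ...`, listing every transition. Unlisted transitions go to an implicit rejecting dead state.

Build one automaton per condition and run them in lockstep. The first has 7 states tracking the last 2 symbols read; the second has 4 states tracking the count of `0`s modulo 4. A product state is a pair (one from each), accepting exactly when both do.
19 states suffice.
       0  1 
>  A   B  C 
   B   D  E 
   C   F  G 
   D   H  I 
   E   J  K 
   F   D  E 
   G   F  G 
   H   L  M 
   I   N  O 
   J   H  I 
   K   J  K 
 * L   P  Q 
   M   R  S 
   N   L  M 
   O   N  O 
   P   D  E 
 * Q   F  G 
   R   P  Q 
   S   R  S 
(> = start, * = accepting)

start=A; accept=L,Q; A-0>B; A-1>C; B-0>D; B-1>E; C-0>F; C-1>G; D-0>H; D-1>I; E-0>J; E-1>K; F-0>D; F-1>E; G-0>F; G-1>G; H-0>L; H-1>M; I-0>N; I-1>O; J-0>H; J-1>I; K-0>J; K-1>K; L-0>P; L-1>Q; M-0>R; M-1>S; N-0>L; N-1>M; O-0>N; O-1>O; P-0>D; P-1>E; Q-0>F; Q-1>G; R-0>P; R-1>Q; S-0>R; S-1>S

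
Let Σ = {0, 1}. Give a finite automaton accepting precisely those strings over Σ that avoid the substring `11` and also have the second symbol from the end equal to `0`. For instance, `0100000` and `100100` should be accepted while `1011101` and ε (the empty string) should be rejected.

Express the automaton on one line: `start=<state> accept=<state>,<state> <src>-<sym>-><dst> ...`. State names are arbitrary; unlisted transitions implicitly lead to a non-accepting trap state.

Handle the two conditions separately and then intersect. One (3 states) tracks partial matches of the forbidden pattern `11`; the other (7 states) tracks the last 2 symbols read. Each combined state is a pair, one component from each; accept when both components accept. Minimizing collapses redundant product states.
With 6 states:
        0   1  
>  S0   S1  S2 
   S1   S3  S4 
   S2   S1  S5 
 * S3   S3  S4 
 * S4   S1  S5 
   S5   S5  S5 
(> = start, * = accepting)

start=S0 accept=S3,S4 S0-0->S1 S0-1->S2 S1-0->S3 S1-1->S4 S2-0->S1 S2-1->S5 S3-0->S3 S3-1->S4 S4-0->S1 S4-1->S5 S5-0->S5 S5-1->S5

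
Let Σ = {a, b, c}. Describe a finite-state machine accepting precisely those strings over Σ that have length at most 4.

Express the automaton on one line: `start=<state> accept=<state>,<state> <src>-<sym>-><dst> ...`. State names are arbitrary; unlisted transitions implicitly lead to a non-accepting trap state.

start=q0 accept=q0,q1,q2,q3,q4 q0-a->q1 q0-b->q1 q0-c->q1 q1-a->q2 q1-b->q2 q1-c->q2 q2-a->q3 q2-b->q3 q2-c->q3 q3-a->q4 q3-b->q4 q3-c->q4 q4-a->q5 q4-b->q5 q4-c->q5 q5-a->q5 q5-b->q5 q5-c->q5

We only need to distinguish lengths 0, 1, …, 4, and '>4'. Chain q0 → q1 → q2 → q3 → q4 → q5 on every symbol, with q5 looping. Accepting states: {q0, q1, q2, q3, q4}.
A 6-state machine:
        a   b   c  
>* q0   q1  q1  q1 
 * q1   q2  q2  q2 
 * q2   q3  q3  q3 
 * q3   q4  q4  q4 
 * q4   q5  q5  q5 
   q5   q5  q5  q5 
(> = start, * = accepting)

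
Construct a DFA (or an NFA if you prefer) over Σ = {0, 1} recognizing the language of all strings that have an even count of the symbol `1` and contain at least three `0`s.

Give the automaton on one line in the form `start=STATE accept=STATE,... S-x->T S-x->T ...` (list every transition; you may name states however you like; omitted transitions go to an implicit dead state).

Run two small machines in parallel and take their product. One (2 states) tracks the count of `1`s modulo 2; the other (5 states) tracks the count of `0`s, saturating at 4. Each combined state is a pair, one component from each; accept when both components accept. Equivalent product states are then merged.
8 states suffice.
       0  1 
>  A   B  C 
   B   D  E 
   C   E  A 
   D   F  G 
   E   G  B 
 * F   F  H 
   G   H  D 
   H   H  F 
(> = start, * = accepting)

start=A accept=F A-0->B A-1->C B-0->D B-1->E C-0->E C-1->A D-0->F D-1->G E-0->G E-1->B F-0->F F-1->H G-0->H G-1->D H-0->H H-1->F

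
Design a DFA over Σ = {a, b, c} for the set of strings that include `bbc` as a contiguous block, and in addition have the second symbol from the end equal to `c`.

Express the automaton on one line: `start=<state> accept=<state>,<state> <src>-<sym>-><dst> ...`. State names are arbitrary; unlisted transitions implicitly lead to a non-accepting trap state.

start=s0 accept=s14,s15,s16 s0-a->s1 s0-b->s2 s0-c->s3 s1-a->s4 s1-b->s5 s1-c->s6 s2-a->s7 s2-b->s8 s2-c->s9 s3-a->s10 s3-b->s11 s3-c->s12 s4-a->s4 s4-b->s5 s4-c->s6 s5-a->s7 s5-b->s8 s5-c->s9 s6-a->s10 s6-b->s11 s6-c->s12 s7-a->s4 s7-b->s5 s7-c->s6 s8-a->s7 s8-b->s8 s8-c->s13 s9-a->s10 s9-b->s11 s9-c->s12 s10-a->s4 s10-b->s5 s10-c->s6 s11-a->s7 s11-b->s8 s11-c->s9 s12-a->s10 s12-b->s11 s12-c->s12 s13-a->s14 s13-b->s15 s13-c->s16 s14-a->s17 s14-b->s18 s14-c->s19 s15-a->s20 s15-b->s21 s15-c->s13 s16-a->s14 s16-b->s15 s16-c->s16 s17-a->s17 s17-b->s18 s17-c->s19 s18-a->s20 s18-b->s21 s18-c->s13 s19-a->s14 s19-b->s15 s19-c->s16 s20-a->s17 s20-b->s18 s20-c->s19 s21-a->s20 s21-b->s21 s21-c->s13

Run two small machines in parallel and take their product. One (4 states) tracks whether and how much of `bbc` has been seen; the other (13 states) tracks the last 2 symbols read. Each combined state is a pair, one component from each; accept when both components accept.
          a    b    c  
>  s0     s1   s2   s3 
   s1     s4   s5   s6 
   s2     s7   s8   s9 
   s3    s10  s11  s12 
   s4     s4   s5   s6 
   s5     s7   s8   s9 
   s6    s10  s11  s12 
   s7     s4   s5   s6 
   s8     s7   s8  s13 
   s9    s10  s11  s12 
   s10    s4   s5   s6 
   s11    s7   s8   s9 
   s12   s10  s11  s12 
   s13   s14  s15  s16 
 * s14   s17  s18  s19 
 * s15   s20  s21  s13 
 * s16   s14  s15  s16 
   s17   s17  s18  s19 
   s18   s20  s21  s13 
   s19   s14  s15  s16 
   s20   s17  s18  s19 
   s21   s20  s21  s13 
(> = start, * = accepting)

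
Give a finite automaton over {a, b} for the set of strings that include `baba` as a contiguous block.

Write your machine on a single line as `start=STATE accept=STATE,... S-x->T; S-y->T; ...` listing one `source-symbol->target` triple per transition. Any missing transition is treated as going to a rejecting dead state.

States q0..q3 record the length of the longest prefix of `baba` that matches the current input suffix. Reaching q4 means `baba` has been seen, and we stay there forever. Accept from q4.
A 5-state machine:
        a   b  
>  q0   q0  q1 
   q1   q2  q1 
   q2   q0  q3 
   q3   q4  q1 
 * q4   q4  q4 
(> = start, * = accepting)

start=q0; accept=q4; q0-a->q0; q0-b->q1; q1-a->q2; q1-b->q1; q2-a->q0; q2-b->q3; q3-a->q4; q3-b->q1; q4-a->q4; q4-b->q4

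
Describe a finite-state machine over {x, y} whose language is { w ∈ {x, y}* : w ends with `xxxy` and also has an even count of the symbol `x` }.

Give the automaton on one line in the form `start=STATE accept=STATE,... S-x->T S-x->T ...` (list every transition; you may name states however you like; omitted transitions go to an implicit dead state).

Run two small machines in parallel and take their product. The first has 5 states tracking how much of the suffix `xxxy` has currently been matched; the second has 2 states tracking the count of `x`s modulo 2. A product state is a pair (one from each), accepting exactly when both do. After merging equivalent states the machine shrinks.
A 6-state machine:
       x  y 
>  A   B  A 
   B   C  B 
   C   D  A 
   D   E  B 
   E   D  F 
 * F   B  A 
(> = start, * = accepting)

start=A accept=F A-x->B A-y->A B-x->C B-y->B C-x->D C-y->A D-x->E D-y->B E-x->D E-y->F F-x->B F-y->A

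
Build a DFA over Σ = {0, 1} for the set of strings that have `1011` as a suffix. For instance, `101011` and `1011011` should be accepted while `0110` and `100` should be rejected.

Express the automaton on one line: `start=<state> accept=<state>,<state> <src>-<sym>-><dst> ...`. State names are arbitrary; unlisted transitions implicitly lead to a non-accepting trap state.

start=q0 accept=q4 q0-0->q0 q0-1->q1 q1-0->q2 q1-1->q1 q2-0->q0 q2-1->q3 q3-0->q2 q3-1->q4 q4-0->q2 q4-1->q1

Remember how much of `1011` the current input suffix matches. State q0 means no match yet; q1 means the last symbol is `1`; q2 means the last 2 symbols are `10`; q3 means the last 3 symbols are `101`; q4 means the last 4 symbols are `1011`. Only q4 accepts. On a mismatch, fall back to the longest proper suffix that is still a prefix of `1011`.
With 5 states:
        0   1  
>  q0   q0  q1 
   q1   q2  q1 
   q2   q0  q3 
   q3   q2  q4 
 * q4   q2  q1 
(> = start, * = accepting)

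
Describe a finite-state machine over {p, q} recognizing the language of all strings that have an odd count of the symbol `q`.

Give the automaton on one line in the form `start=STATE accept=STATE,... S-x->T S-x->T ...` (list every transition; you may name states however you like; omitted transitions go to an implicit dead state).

The only thing that matters is how many `q`s have appeared, reduced mod 2. Use one state per residue: A for 0, …, B for 1. Reading `q` moves to the next residue; anything else stays put. B is accepting.
2 states suffice.
       p  q 
>  A   A  B 
 * B   B  A 
(> = start, * = accepting)

start=A accept=B A-p->A A-q->B B-p->B B-q->A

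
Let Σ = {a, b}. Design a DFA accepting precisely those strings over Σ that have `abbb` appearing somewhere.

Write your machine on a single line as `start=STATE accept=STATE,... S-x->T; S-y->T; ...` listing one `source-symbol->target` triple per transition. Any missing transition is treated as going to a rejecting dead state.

States q0..q3 record the length of the longest prefix of `abbb` that matches the current input suffix. Reaching q4 means `abbb` has been seen, and we stay there forever. Accept from q4.
        a   b  
>  q0   q1  q0 
   q1   q1  q2 
   q2   q1  q3 
   q3   q1  q4 
 * q4   q4  q4 
(> = start, * = accepting)

start=q0; accept=q4; q0-a->q1; q0-b->q0; q1-a->q1; q1-b->q2; q2-a->q1; q2-b->q3; q3-a->q1; q3-b->q4; q4-a->q4; q4-b->q4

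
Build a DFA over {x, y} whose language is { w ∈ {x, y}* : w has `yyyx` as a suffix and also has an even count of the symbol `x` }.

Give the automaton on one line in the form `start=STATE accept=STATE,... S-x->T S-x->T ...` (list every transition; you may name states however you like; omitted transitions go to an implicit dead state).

start=q0 accept=q5 q0-x->q1 q0-y->q0 q1-x->q0 q1-y->q2 q2-x->q0 q2-y->q3 q3-x->q0 q3-y->q4 q4-x->q5 q4-y->q4 q5-x->q1 q5-y->q0

Run two small machines in parallel and take their product. The first has 5 states tracking how much of the suffix `yyyx` has currently been matched; the second has 2 states tracking the count of `x`s modulo 2. A product state is a pair (one from each), accepting exactly when both do. Minimizing collapses redundant product states.
6 states suffice.
        x   y  
>  q0   q1  q0 
   q1   q0  q2 
   q2   q0  q3 
   q3   q0  q4 
   q4   q5  q4 
 * q5   q1  q0 
(> = start, * = accepting)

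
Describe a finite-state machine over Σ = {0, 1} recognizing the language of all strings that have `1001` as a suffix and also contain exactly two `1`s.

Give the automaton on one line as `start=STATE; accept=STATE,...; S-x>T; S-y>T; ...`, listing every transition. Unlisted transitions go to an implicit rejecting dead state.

Build one automaton per condition and run them in lockstep. The first has 5 states tracking how much of the suffix `1001` has currently been matched; the second has 4 states tracking the count of `1`s, saturating at 3. A product state is a pair (one from each), accepting exactly when both do. After merging equivalent states the machine shrinks.
       0  1 
>  A   A  B 
   B   C  D 
   C   E  D 
   D   D  D 
   E   D  F 
 * F   D  D 
(> = start, * = accepting)

start=A; accept=F; A-0>A; A-1>B; B-0>C; B-1>D; C-0>E; C-1>D; D-0>D; D-1>D; E-0>D; E-1>F; F-0>D; F-1>D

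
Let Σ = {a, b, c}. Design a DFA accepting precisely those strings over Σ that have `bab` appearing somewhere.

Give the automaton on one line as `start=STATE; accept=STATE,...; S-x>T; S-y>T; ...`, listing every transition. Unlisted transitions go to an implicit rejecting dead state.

start=q0; accept=q3; q0-a>q0; q0-b>q1; q0-c>q0; q1-a>q2; q1-b>q1; q1-c>q0; q2-a>q0; q2-b>q3; q2-c>q0; q3-a>q3; q3-b>q3; q3-c>q3

Track how much of `bab` has been matched so far: state q0 is no progress, q3 is the absorbing accept state reached once `bab` has occurred. Intermediate states record partial matches; on a mismatch, fall back to the longest reusable overlap.
        a   b   c  
>  q0   q0  q1  q0 
   q1   q2  q1  q0 
   q2   q0  q3  q0 
 * q3   q3  q3  q3 
(> = start, * = accepting)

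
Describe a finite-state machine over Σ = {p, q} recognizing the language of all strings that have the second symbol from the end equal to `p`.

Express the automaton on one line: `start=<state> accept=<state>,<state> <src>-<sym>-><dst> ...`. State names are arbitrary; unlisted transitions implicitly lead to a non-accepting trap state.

A DFA must remember the last 2 symbols (since which symbol is second-to-last isn't known until the input ends). Use one state per possible window of the last ≤2 symbols; accept from those whose window starts with `p`.
        p   q  
>  s0   s1  s2 
   s1   s3  s4 
   s2   s5  s6 
 * s3   s3  s4 
 * s4   s5  s6 
   s5   s3  s4 
   s6   s5  s6 
(> = start, * = accepting)

start=s0 accept=s3,s4 s0-p->s1 s0-q->s2 s1-p->s3 s1-q->s4 s2-p->s5 s2-q->s6 s3-p->s3 s3-q->s4 s4-p->s5 s4-q->s6 s5-p->s3 s5-q->s4 s6-p->s5 s6-q->s6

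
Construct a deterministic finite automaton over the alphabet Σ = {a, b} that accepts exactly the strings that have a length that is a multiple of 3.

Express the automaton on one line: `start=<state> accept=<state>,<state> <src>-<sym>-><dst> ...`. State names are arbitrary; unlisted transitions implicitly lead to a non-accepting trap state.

start=q0 accept=q0 q0-a->q1 q0-b->q1 q1-a->q2 q1-b->q2 q2-a->q0 q2-b->q0

Count input length modulo 3: every symbol advances one step around the cycle q0 → q1 → q2 → q0. Accept at q0.
        a   b  
>* q0   q1  q1 
   q1   q2  q2 
   q2   q0  q0 
(> = start, * = accepting)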